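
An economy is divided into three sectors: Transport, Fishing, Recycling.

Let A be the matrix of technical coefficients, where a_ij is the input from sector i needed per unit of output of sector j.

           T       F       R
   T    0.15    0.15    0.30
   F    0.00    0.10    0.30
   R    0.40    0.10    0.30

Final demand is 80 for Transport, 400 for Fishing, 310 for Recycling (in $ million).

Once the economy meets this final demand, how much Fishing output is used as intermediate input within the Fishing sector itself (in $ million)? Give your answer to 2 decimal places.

I − A =
  [   0.85    -0.15    -0.30]
  [   0.00     0.90    -0.30]
  [  -0.40    -0.10     0.70]
Cofactors of I−A, C_ij = (−1)^(i+j)·(minor ij) (rows/columns in the sector order above):
  C_11 = (0.90)(0.70) − (-0.30)(-0.10) = 0.6000
  C_12 = −[(0.00)(0.70) − (-0.30)(-0.40)] = 0.1200
  C_13 = (0.00)(-0.10) − (0.90)(-0.40) = 0.3600
  C_21 = −[(-0.15)(0.70) − (-0.30)(-0.10)] = 0.1350
  C_22 = (0.85)(0.70) − (-0.30)(-0.40) = 0.4750
  C_23 = −[(0.85)(-0.10) − (-0.15)(-0.40)] = 0.1450
  C_31 = (-0.15)(-0.30) − (-0.30)(0.90) = 0.3150
  C_32 = −[(0.85)(-0.30) − (-0.30)(0.00)] = 0.2550
  C_33 = (0.85)(0.90) − (-0.15)(0.00) = 0.7650
det(I−A) = Σ_j (I−A)_1j·C_1j = (0.85)(0.6000) + (-0.15)(0.1200) + (-0.30)(0.3600) = 0.3840
adj(I−A) = Cᵀ =
  [ 0.6000   0.1350   0.3150]
  [ 0.1200   0.4750   0.2550]
  [ 0.3600   0.1450   0.7650]
(I − A)⁻¹ = adj(I−A) / det(I−A) ≈
  [   1.5625     0.3516     0.8203]
  [   0.3125     1.2370     0.6641]
  [   0.9375     0.3776     1.9922]
First solve x = (I − A)⁻¹ d = adj(I−A)·d / det(I−A); in particular x_F = (0.1200·80 + 0.4750·400 + 0.2550·310) / 0.3840 = 278.65 / 0.3840 ≈ 725.6510.
Intermediate flow from F to F: z_FF = a_FF · x_F = 0.10 × 278.65 / 0.3840 = 27.865 / 0.3840 ≈ 72.57.

z_FF = 72.57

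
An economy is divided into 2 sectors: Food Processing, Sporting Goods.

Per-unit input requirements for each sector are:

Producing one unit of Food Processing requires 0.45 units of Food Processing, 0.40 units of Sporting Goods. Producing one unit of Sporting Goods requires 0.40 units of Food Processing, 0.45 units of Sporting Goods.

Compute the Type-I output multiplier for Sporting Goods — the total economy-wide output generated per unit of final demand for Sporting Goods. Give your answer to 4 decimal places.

I − A =
  [   0.55    -0.40]
  [  -0.40     0.55]
det(I−A) = (0.55)(0.55) − (-0.40)(-0.40) = 0.1425
adj(I−A) = [[0.55, 0.40], [0.40, 0.55]]
(I − A)⁻¹ = adj(I−A) / det(I−A) ≈
  [   3.85965     2.80702]
  [   2.80702     3.85965]
The output multiplier for sector j is the column-j sum of the Leontief inverse (I − A)⁻¹ = adj(I−A) / det(I−A).
Column 2 of adj(I−A): (0.40, 0.55); det(I−A) = 0.1425.
m_2 = (0.40 + 0.55) / 0.1425 = 0.95 / 0.1425 ≈ 6.6667.

m_2 = 6.6667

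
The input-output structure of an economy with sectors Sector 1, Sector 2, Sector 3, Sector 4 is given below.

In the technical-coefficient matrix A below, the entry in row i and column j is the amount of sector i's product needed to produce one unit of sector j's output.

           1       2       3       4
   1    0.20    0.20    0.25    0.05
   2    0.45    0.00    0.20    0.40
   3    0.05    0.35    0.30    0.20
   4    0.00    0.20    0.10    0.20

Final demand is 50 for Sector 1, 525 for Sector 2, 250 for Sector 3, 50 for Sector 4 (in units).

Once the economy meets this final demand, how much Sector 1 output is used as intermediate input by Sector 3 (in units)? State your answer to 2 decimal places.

z_13 = 318.08

I − A =
  [   0.80    -0.20    -0.25    -0.05]
  [  -0.45     1.00    -0.20    -0.40]
  [  -0.05    -0.35     0.70    -0.20]
  [   0.00    -0.20    -0.10     0.80]
Compute the cofactors C_ij = (−1)^(i+j)·(3×3 minor ij) of I−A; the adjugate is their transpose:
adj(I−A) = Cᵀ =
  [ 0.406000   0.196750   0.227000   0.180500]
  [ 0.253000   0.421750   0.252250   0.289750]
  [ 0.180000   0.264500   0.499500   0.268375]
  [ 0.085750   0.138500   0.125500   0.387125]
det(I−A) = Σ_j (I−A)_1j·C_1j = (0.80)(0.406000) + (-0.20)(0.253000) + (-0.25)(0.180000) + (-0.05)(0.085750) = 0.2249125
(I − A)⁻¹ = adj(I−A) / det(I−A) ≈
  [   1.8051     0.8748     1.0093     0.8025]
  [   1.1249     1.8752     1.1215     1.2883]
  [   0.8003     1.1760     2.2209     1.1932]
  [   0.3813     0.6158     0.5580     1.7212]
First solve x = (I − A)⁻¹ d = adj(I−A)·d / det(I−A); in particular x_3 = (0.180000·50 + 0.264500·525 + 0.499500·250 + 0.268375·50) / 0.2249125 = 286.15625 / 0.2249125 ≈ 1272.3003.
Intermediate flow from 1 to 3: z_13 = a_13 · x_3 = 0.25 × 286.15625 / 0.2249125 = 71.5390625 / 0.2249125 ≈ 318.08.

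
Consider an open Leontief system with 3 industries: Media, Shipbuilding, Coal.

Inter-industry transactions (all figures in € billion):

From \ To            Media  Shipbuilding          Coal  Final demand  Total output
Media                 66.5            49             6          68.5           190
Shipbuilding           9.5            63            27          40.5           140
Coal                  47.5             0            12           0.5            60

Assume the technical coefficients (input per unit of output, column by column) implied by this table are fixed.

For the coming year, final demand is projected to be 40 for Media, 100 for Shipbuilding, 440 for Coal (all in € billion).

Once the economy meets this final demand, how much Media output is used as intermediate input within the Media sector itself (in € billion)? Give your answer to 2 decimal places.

z_MM = 222.43

Technical coefficients a_ij = z_ij / X_j:
  a_MM = 66.5/190 = 0.35, a_SM = 9.5/190 = 0.05, a_CM = 47.5/190 = 0.25
  a_MS = 49/140 = 0.35, a_SS = 63/140 = 0.45, a_CS = 0/140 = 0.00
  a_MC = 6/60 = 0.10, a_SC = 27/60 = 0.45, a_CC = 12/60 = 0.20
I − A =
  [   0.65    -0.35    -0.10]
  [  -0.05     0.55    -0.45]
  [  -0.25     0.00     0.80]
Cofactors of I−A, C_ij = (−1)^(i+j)·(minor ij) (rows/columns in the sector order above):
  C_11 = (0.55)(0.80) − (-0.45)(0.00) = 0.4400
  C_12 = −[(-0.05)(0.80) − (-0.45)(-0.25)] = 0.1525
  C_13 = (-0.05)(0.00) − (0.55)(-0.25) = 0.1375
  C_21 = −[(-0.35)(0.80) − (-0.10)(0.00)] = 0.2800
  C_22 = (0.65)(0.80) − (-0.10)(-0.25) = 0.4950
  C_23 = −[(0.65)(0.00) − (-0.35)(-0.25)] = 0.0875
  C_31 = (-0.35)(-0.45) − (-0.10)(0.55) = 0.2125
  C_32 = −[(0.65)(-0.45) − (-0.10)(-0.05)] = 0.2975
  C_33 = (0.65)(0.55) − (-0.35)(-0.05) = 0.3400
det(I−A) = Σ_j (I−A)_1j·C_1j = (0.65)(0.4400) + (-0.35)(0.1525) + (-0.10)(0.1375) = 0.218875
adj(I−A) = Cᵀ =
  [ 0.4400   0.2800   0.2125]
  [ 0.1525   0.4950   0.2975]
  [ 0.1375   0.0875   0.3400]
(I − A)⁻¹ = adj(I−A) / det(I−A) ≈
  [   2.0103     1.2793     0.9709]
  [   0.6967     2.2616     1.3592]
  [   0.6282     0.3998     1.5534]
First solve x = (I − A)⁻¹ d = adj(I−A)·d / det(I−A); in particular x_M = (0.4400·40 + 0.2800·100 + 0.2125·440) / 0.218875 = 139.10 / 0.218875 ≈ 635.5226.
Intermediate flow from M to M: z_MM = a_MM · x_M = 0.35 × 139.10 / 0.218875 = 48.685 / 0.218875 ≈ 222.43.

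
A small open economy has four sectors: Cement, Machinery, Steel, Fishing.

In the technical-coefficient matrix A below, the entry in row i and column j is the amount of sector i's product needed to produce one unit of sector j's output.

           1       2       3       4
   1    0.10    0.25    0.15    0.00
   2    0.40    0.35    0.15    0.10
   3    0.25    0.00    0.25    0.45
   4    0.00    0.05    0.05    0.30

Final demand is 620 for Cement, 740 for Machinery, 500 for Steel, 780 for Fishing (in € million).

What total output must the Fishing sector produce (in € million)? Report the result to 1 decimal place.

x_4 = 1488.2

I − A =
  [   0.90    -0.25    -0.15     0.00]
  [  -0.40     0.65    -0.15    -0.10]
  [  -0.25     0.00     0.75    -0.45]
  [   0.00    -0.05    -0.05     0.70]
Compute the cofactors C_ij = (−1)^(i+j)·(3×3 minor ij) of I−A; the adjugate is their transpose:
adj(I−A) = Cᵀ =
  [ 0.3195   0.1290   0.0950   0.0795]
  [ 0.2285   0.4260   0.1410   0.1515]
  [ 0.1215   0.0640   0.3350   0.2245]
  [ 0.0250   0.0350   0.0340   0.3300]
det(I−A) = Σ_j (I−A)_1j·C_1j = (0.90)(0.3195) + (-0.25)(0.2285) + (-0.15)(0.1215) + (0.00)(0.0250) = 0.2122
(I − A)⁻¹ = adj(I−A) / det(I−A) ≈
  [   1.5057     0.6079     0.4477     0.3746]
  [   1.0768     2.0075     0.6645     0.7139]
  [   0.5726     0.3016     1.5787     1.0580]
  [   0.1178     0.1649     0.1602     1.5551]
x = (I − A)⁻¹ d = adj(I−A)·d / det(I−A), with det(I−A) = 0.2122:
  x_1 = (0.3195·620 + 0.1290·740 + 0.0950·500 + 0.0795·780) / 0.2122 = 403.06 / 0.2122 ≈ 1899.4
  x_2 = (0.2285·620 + 0.4260·740 + 0.1410·500 + 0.1515·780) / 0.2122 = 645.58 / 0.2122 ≈ 3042.3
  x_3 = (0.1215·620 + 0.0640·740 + 0.3350·500 + 0.2245·780) / 0.2122 = 465.30 / 0.2122 ≈ 2192.7
  x_4 = (0.0250·620 + 0.0350·740 + 0.0340·500 + 0.3300·780) / 0.2122 = 315.80 / 0.2122 ≈ 1488.2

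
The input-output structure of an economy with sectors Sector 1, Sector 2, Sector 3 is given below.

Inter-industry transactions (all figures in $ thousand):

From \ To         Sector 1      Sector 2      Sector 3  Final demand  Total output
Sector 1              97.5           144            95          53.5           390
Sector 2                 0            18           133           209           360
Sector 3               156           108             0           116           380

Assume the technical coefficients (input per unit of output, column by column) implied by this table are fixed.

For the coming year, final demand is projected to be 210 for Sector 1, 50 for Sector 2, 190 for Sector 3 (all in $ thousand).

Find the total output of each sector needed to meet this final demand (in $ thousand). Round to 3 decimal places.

x_1 = 565.355, x_2 = 231.538, x_3 = 485.603

Technical coefficients a_ij = z_ij / X_j:
  a_11 = 97.5/390 = 0.25, a_21 = 0/390 = 0.00, a_31 = 156/390 = 0.40
  a_12 = 144/360 = 0.40, a_22 = 18/360 = 0.05, a_32 = 108/360 = 0.30
  a_13 = 95/380 = 0.25, a_23 = 133/380 = 0.35, a_33 = 0/380 = 0.00
I − A =
  [   0.75    -0.40    -0.25]
  [   0.00     0.95    -0.35]
  [  -0.40    -0.30     1.00]
Cofactors of I−A, C_ij = (−1)^(i+j)·(minor ij) (rows/columns in the sector order above):
  C_11 = (0.95)(1.00) − (-0.35)(-0.30) = 0.8450
  C_12 = −[(0.00)(1.00) − (-0.35)(-0.40)] = 0.1400
  C_13 = (0.00)(-0.30) − (0.95)(-0.40) = 0.3800
  C_21 = −[(-0.40)(1.00) − (-0.25)(-0.30)] = 0.4750
  C_22 = (0.75)(1.00) − (-0.25)(-0.40) = 0.6500
  C_23 = −[(0.75)(-0.30) − (-0.40)(-0.40)] = 0.3850
  C_31 = (-0.40)(-0.35) − (-0.25)(0.95) = 0.3775
  C_32 = −[(0.75)(-0.35) − (-0.25)(0.00)] = 0.2625
  C_33 = (0.75)(0.95) − (-0.40)(0.00) = 0.7125
det(I−A) = Σ_j (I−A)_1j·C_1j = (0.75)(0.8450) + (-0.40)(0.1400) + (-0.25)(0.3800) = 0.48275
adj(I−A) = Cᵀ =
  [ 0.8450   0.4750   0.3775]
  [ 0.1400   0.6500   0.2625]
  [ 0.3800   0.3850   0.7125]
(I − A)⁻¹ = adj(I−A) / det(I−A) ≈
  [   1.7504     0.9839     0.7820]
  [   0.2900     1.3465     0.5438]
  [   0.7872     0.7975     1.4759]
x = (I − A)⁻¹ d = adj(I−A)·d / det(I−A), with det(I−A) = 0.48275:
  x_1 = (0.8450·210 + 0.4750·50 + 0.3775·190) / 0.48275 = 272.925 / 0.48275 ≈ 565.355
  x_2 = (0.1400·210 + 0.6500·50 + 0.2625·190) / 0.48275 = 111.775 / 0.48275 ≈ 231.538
  x_3 = (0.3800·210 + 0.3850·50 + 0.7125·190) / 0.48275 = 234.425 / 0.48275 ≈ 485.603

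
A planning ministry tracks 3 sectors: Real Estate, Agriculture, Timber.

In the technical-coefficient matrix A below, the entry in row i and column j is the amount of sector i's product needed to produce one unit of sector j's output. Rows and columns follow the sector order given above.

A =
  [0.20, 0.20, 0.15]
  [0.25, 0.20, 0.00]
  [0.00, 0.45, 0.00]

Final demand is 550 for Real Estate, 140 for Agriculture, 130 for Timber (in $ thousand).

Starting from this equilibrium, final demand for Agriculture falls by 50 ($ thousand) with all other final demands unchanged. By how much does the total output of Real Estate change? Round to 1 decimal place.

Δx_1 = -23.3

I − A =
  [   0.80    -0.20    -0.15]
  [  -0.25     0.80     0.00]
  [   0.00    -0.45     1.00]
Cofactors of I−A, C_ij = (−1)^(i+j)·(minor ij) (rows/columns in the sector order above):
  C_11 = (0.80)(1.00) − (0.00)(-0.45) = 0.8000
  C_12 = −[(-0.25)(1.00) − (0.00)(0.00)] = 0.2500
  C_13 = (-0.25)(-0.45) − (0.80)(0.00) = 0.1125
  C_21 = −[(-0.20)(1.00) − (-0.15)(-0.45)] = 0.2675
  C_22 = (0.80)(1.00) − (-0.15)(0.00) = 0.8000
  C_23 = −[(0.80)(-0.45) − (-0.20)(0.00)] = 0.3600
  C_31 = (-0.20)(0.00) − (-0.15)(0.80) = 0.1200
  C_32 = −[(0.80)(0.00) − (-0.15)(-0.25)] = 0.0375
  C_33 = (0.80)(0.80) − (-0.20)(-0.25) = 0.5900
det(I−A) = Σ_j (I−A)_1j·C_1j = (0.80)(0.8000) + (-0.20)(0.2500) + (-0.15)(0.1125) = 0.573125
adj(I−A) = Cᵀ =
  [ 0.8000   0.2675   0.1200]
  [ 0.2500   0.8000   0.0375]
  [ 0.1125   0.3600   0.5900]
(I − A)⁻¹ = adj(I−A) / det(I−A) ≈
  [   1.3959     0.4667     0.2094]
  [   0.4362     1.3959     0.0654]
  [   0.1963     0.6281     1.0294]
Δx = (I − A)⁻¹ Δd with Δd having -50 in the Agriculture component and 0 elsewhere.
So Δx_1 = L_12 · (-50), where L_12 = adj(I−A)_12 / det(I−A) = 0.2675 / 0.573125.
Δx_1 = 0.2675 × (-50) / 0.573125 = -13.375 / 0.573125 ≈ -23.3.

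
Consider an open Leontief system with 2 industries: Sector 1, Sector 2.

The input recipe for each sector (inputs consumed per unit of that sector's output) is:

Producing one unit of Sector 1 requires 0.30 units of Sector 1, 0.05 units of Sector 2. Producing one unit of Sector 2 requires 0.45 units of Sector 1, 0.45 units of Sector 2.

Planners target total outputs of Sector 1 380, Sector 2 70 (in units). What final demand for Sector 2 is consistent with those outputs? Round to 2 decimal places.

d_2 = 19.50

I − A =
  [   0.70    -0.45]
  [  -0.05     0.55]
d = (I − A) x:
  d_1 = (+0.70)·380 + (-0.45)·70 = 234.50
  d_2 = (-0.05)·380 + (+0.55)·70 = 19.50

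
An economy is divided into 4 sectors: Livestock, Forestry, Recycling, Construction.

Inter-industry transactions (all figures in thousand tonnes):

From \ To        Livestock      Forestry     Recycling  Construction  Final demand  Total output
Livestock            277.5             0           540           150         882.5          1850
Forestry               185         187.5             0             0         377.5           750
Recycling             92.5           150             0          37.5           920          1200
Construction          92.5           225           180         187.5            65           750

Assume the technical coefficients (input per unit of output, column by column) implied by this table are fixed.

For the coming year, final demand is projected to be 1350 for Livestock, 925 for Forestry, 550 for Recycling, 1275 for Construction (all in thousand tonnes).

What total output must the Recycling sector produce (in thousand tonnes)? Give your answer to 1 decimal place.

x_R = 1153.4

Technical coefficients a_ij = z_ij / X_j:
  a_LL = 277.5/1850 = 0.15, a_FL = 185/1850 = 0.10, a_RL = 92.5/1850 = 0.05, a_CL = 92.5/1850 = 0.05
  a_LF = 0/750 = 0.00, a_FF = 187.5/750 = 0.25, a_RF = 150/750 = 0.20, a_CF = 225/750 = 0.30
  a_LR = 540/1200 = 0.45, a_FR = 0/1200 = 0.00, a_RR = 0/1200 = 0.00, a_CR = 180/1200 = 0.15
  a_LC = 150/750 = 0.20, a_FC = 0/750 = 0.00, a_RC = 37.5/750 = 0.05, a_CC = 187.5/750 = 0.25
I − A =
  [   0.85     0.00    -0.45    -0.20]
  [  -0.10     0.75     0.00     0.00]
  [  -0.05    -0.20     1.00    -0.05]
  [  -0.05    -0.30    -0.15     0.75]
Compute the cofactors C_ij = (−1)^(i+j)·(3×3 minor ij) of I−A; the adjugate is their transpose:
adj(I−A) = Cᵀ =
  [ 0.556875   0.140250   0.275625   0.166875]
  [ 0.074250   0.601625   0.036750   0.022250]
  [ 0.046500   0.141250   0.464625   0.043375]
  [ 0.076125   0.278250   0.126000   0.611625]
det(I−A) = Σ_j (I−A)_1j·C_1j = (0.85)(0.556875) + (0.00)(0.074250) + (-0.45)(0.046500) + (-0.20)(0.076125) = 0.43719375
(I − A)⁻¹ = adj(I−A) / det(I−A) ≈
  [   1.2737     0.3208     0.6304     0.3817]
  [   0.1698     1.3761     0.0841     0.0509]
  [   0.1064     0.3231     1.0627     0.0992]
  [   0.1741     0.6364     0.2882     1.3990]
x = (I − A)⁻¹ d = adj(I−A)·d / det(I−A), with det(I−A) = 0.43719375:
  x_L = (0.556875·1350 + 0.140250·925 + 0.275625·550 + 0.166875·1275) / 0.43719375 = 1245.871875 / 0.43719375 ≈ 2849.7
  x_F = (0.074250·1350 + 0.601625·925 + 0.036750·550 + 0.022250·1275) / 0.43719375 = 705.321875 / 0.43719375 ≈ 1613.3
  x_R = (0.046500·1350 + 0.141250·925 + 0.464625·550 + 0.043375·1275) / 0.43719375 = 504.278125 / 0.43719375 ≈ 1153.4
  x_C = (0.076125·1350 + 0.278250·925 + 0.126000·550 + 0.611625·1275) / 0.43719375 = 1209.271875 / 0.43719375 ≈ 2766.0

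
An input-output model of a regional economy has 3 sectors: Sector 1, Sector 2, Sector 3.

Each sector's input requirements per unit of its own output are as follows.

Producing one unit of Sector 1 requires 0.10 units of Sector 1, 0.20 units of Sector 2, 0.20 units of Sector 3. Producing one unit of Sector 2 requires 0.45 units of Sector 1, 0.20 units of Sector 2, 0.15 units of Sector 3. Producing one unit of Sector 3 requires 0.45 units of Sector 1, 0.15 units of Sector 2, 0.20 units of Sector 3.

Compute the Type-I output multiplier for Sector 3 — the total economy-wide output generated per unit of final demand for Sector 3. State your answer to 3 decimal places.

I − A =
  [   0.90    -0.45    -0.45]
  [  -0.20     0.80    -0.15]
  [  -0.20    -0.15     0.80]
Cofactors of I−A, C_ij = (−1)^(i+j)·(minor ij) (rows/columns in the sector order above):
  C_11 = (0.80)(0.80) − (-0.15)(-0.15) = 0.6175
  C_12 = −[(-0.20)(0.80) − (-0.15)(-0.20)] = 0.1900
  C_13 = (-0.20)(-0.15) − (0.80)(-0.20) = 0.1900
  C_21 = −[(-0.45)(0.80) − (-0.45)(-0.15)] = 0.4275
  C_22 = (0.90)(0.80) − (-0.45)(-0.20) = 0.6300
  C_23 = −[(0.90)(-0.15) − (-0.45)(-0.20)] = 0.2250
  C_31 = (-0.45)(-0.15) − (-0.45)(0.80) = 0.4275
  C_32 = −[(0.90)(-0.15) − (-0.45)(-0.20)] = 0.2250
  C_33 = (0.90)(0.80) − (-0.45)(-0.20) = 0.6300
det(I−A) = Σ_j (I−A)_1j·C_1j = (0.90)(0.6175) + (-0.45)(0.1900) + (-0.45)(0.1900) = 0.38475
adj(I−A) = Cᵀ =
  [ 0.6175   0.4275   0.4275]
  [ 0.1900   0.6300   0.2250]
  [ 0.1900   0.2250   0.6300]
(I − A)⁻¹ = adj(I−A) / det(I−A) ≈
  [   1.6049     1.1111     1.1111]
  [   0.4938     1.6374     0.5848]
  [   0.4938     0.5848     1.6374]
The output multiplier for sector j is the column-j sum of the Leontief inverse (I − A)⁻¹ = adj(I−A) / det(I−A).
Column 3 of adj(I−A): (0.4275, 0.2250, 0.6300); det(I−A) = 0.38475.
m_3 = (0.4275 + 0.2250 + 0.6300) / 0.38475 = 1.2825 / 0.38475 ≈ 3.333.

m_3 = 3.333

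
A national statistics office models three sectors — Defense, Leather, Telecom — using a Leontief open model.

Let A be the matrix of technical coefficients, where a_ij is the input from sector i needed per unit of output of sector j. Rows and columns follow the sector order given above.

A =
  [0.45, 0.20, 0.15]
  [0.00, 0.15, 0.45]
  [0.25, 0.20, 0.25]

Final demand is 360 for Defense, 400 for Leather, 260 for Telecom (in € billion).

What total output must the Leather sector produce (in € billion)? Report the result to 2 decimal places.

x_2 = 1032.83

I − A =
  [   0.55    -0.20    -0.15]
  [   0.00     0.85    -0.45]
  [  -0.25    -0.20     0.75]
Cofactors of I−A, C_ij = (−1)^(i+j)·(minor ij) (rows/columns in the sector order above):
  C_11 = (0.85)(0.75) − (-0.45)(-0.20) = 0.5475
  C_12 = −[(0.00)(0.75) − (-0.45)(-0.25)] = 0.1125
  C_13 = (0.00)(-0.20) − (0.85)(-0.25) = 0.2125
  C_21 = −[(-0.20)(0.75) − (-0.15)(-0.20)] = 0.1800
  C_22 = (0.55)(0.75) − (-0.15)(-0.25) = 0.3750
  C_23 = −[(0.55)(-0.20) − (-0.20)(-0.25)] = 0.1600
  C_31 = (-0.20)(-0.45) − (-0.15)(0.85) = 0.2175
  C_32 = −[(0.55)(-0.45) − (-0.15)(0.00)] = 0.2475
  C_33 = (0.55)(0.85) − (-0.20)(0.00) = 0.4675
det(I−A) = Σ_j (I−A)_1j·C_1j = (0.55)(0.5475) + (-0.20)(0.1125) + (-0.15)(0.2125) = 0.24675
adj(I−A) = Cᵀ =
  [ 0.5475   0.1800   0.2175]
  [ 0.1125   0.3750   0.2475]
  [ 0.2125   0.1600   0.4675]
(I − A)⁻¹ = adj(I−A) / det(I−A) ≈
  [   2.2188     0.7295     0.8815]
  [   0.4559     1.5198     1.0030]
  [   0.8612     0.6484     1.8946]
x = (I − A)⁻¹ d = adj(I−A)·d / det(I−A), with det(I−A) = 0.24675:
  x_1 = (0.5475·360 + 0.1800·400 + 0.2175·260) / 0.24675 = 325.65 / 0.24675 ≈ 1319.76
  x_2 = (0.1125·360 + 0.3750·400 + 0.2475·260) / 0.24675 = 254.85 / 0.24675 ≈ 1032.83
  x_3 = (0.2125·360 + 0.1600·400 + 0.4675·260) / 0.24675 = 262.05 / 0.24675 ≈ 1062.01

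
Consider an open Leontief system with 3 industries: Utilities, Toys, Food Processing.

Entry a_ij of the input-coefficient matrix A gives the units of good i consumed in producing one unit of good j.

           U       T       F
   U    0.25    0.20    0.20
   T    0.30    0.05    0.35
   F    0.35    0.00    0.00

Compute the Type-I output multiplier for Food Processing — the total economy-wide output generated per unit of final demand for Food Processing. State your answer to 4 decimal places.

I − A =
  [   0.75    -0.20    -0.20]
  [  -0.30     0.95    -0.35]
  [  -0.35     0.00     1.00]
Cofactors of I−A, C_ij = (−1)^(i+j)·(minor ij) (rows/columns in the sector order above):
  C_11 = (0.95)(1.00) − (-0.35)(0.00) = 0.9500
  C_12 = −[(-0.30)(1.00) − (-0.35)(-0.35)] = 0.4225
  C_13 = (-0.30)(0.00) − (0.95)(-0.35) = 0.3325
  C_21 = −[(-0.20)(1.00) − (-0.20)(0.00)] = 0.2000
  C_22 = (0.75)(1.00) − (-0.20)(-0.35) = 0.6800
  C_23 = −[(0.75)(0.00) − (-0.20)(-0.35)] = 0.0700
  C_31 = (-0.20)(-0.35) − (-0.20)(0.95) = 0.2600
  C_32 = −[(0.75)(-0.35) − (-0.20)(-0.30)] = 0.3225
  C_33 = (0.75)(0.95) − (-0.20)(-0.30) = 0.6525
det(I−A) = Σ_j (I−A)_1j·C_1j = (0.75)(0.9500) + (-0.20)(0.4225) + (-0.20)(0.3325) = 0.5615
adj(I−A) = Cᵀ =
  [ 0.9500   0.2000   0.2600]
  [ 0.4225   0.6800   0.3225]
  [ 0.3325   0.0700   0.6525]
(I − A)⁻¹ = adj(I−A) / det(I−A) ≈
  [   1.69190     0.35619     0.46305]
  [   0.75245     1.21104     0.57435]
  [   0.59216     0.12467     1.16207]
The output multiplier for sector j is the column-j sum of the Leontief inverse (I − A)⁻¹ = adj(I−A) / det(I−A).
Column F of adj(I−A): (0.2600, 0.3225, 0.6525); det(I−A) = 0.5615.
m_F = (0.2600 + 0.3225 + 0.6525) / 0.5615 = 1.235 / 0.5615 ≈ 2.1995.

m_F = 2.1995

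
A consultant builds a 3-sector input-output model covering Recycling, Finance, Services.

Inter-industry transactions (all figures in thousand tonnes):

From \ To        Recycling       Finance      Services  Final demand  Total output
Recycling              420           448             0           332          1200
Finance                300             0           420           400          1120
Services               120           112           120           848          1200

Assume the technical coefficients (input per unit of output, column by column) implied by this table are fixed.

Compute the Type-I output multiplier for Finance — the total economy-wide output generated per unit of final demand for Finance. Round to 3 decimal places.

Technical coefficients a_ij = z_ij / X_j:
  a_RR = 420/1200 = 0.35, a_FR = 300/1200 = 0.25, a_SR = 120/1200 = 0.10
  a_RF = 448/1120 = 0.40, a_FF = 0/1120 = 0.00, a_SF = 112/1120 = 0.10
  a_RS = 0/1200 = 0.00, a_FS = 420/1200 = 0.35, a_SS = 120/1200 = 0.10
I − A =
  [   0.65    -0.40     0.00]
  [  -0.25     1.00    -0.35]
  [  -0.10    -0.10     0.90]
Cofactors of I−A, C_ij = (−1)^(i+j)·(minor ij) (rows/columns in the sector order above):
  C_11 = (1.00)(0.90) − (-0.35)(-0.10) = 0.8650
  C_12 = −[(-0.25)(0.90) − (-0.35)(-0.10)] = 0.2600
  C_13 = (-0.25)(-0.10) − (1.00)(-0.10) = 0.1250
  C_21 = −[(-0.40)(0.90) − (0.00)(-0.10)] = 0.3600
  C_22 = (0.65)(0.90) − (0.00)(-0.10) = 0.5850
  C_23 = −[(0.65)(-0.10) − (-0.40)(-0.10)] = 0.1050
  C_31 = (-0.40)(-0.35) − (0.00)(1.00) = 0.1400
  C_32 = −[(0.65)(-0.35) − (0.00)(-0.25)] = 0.2275
  C_33 = (0.65)(1.00) − (-0.40)(-0.25) = 0.5500
det(I−A) = Σ_j (I−A)_1j·C_1j = (0.65)(0.8650) + (-0.40)(0.2600) + (0.00)(0.1250) = 0.45825
adj(I−A) = Cᵀ =
  [ 0.8650   0.3600   0.1400]
  [ 0.2600   0.5850   0.2275]
  [ 0.1250   0.1050   0.5500]
(I − A)⁻¹ = adj(I−A) / det(I−A) ≈
  [   1.8876     0.7856     0.3055]
  [   0.5674     1.2766     0.4965]
  [   0.2728     0.2291     1.2002]
The output multiplier for sector j is the column-j sum of the Leontief inverse (I − A)⁻¹ = adj(I−A) / det(I−A).
Column F of adj(I−A): (0.3600, 0.5850, 0.1050); det(I−A) = 0.45825.
m_F = (0.3600 + 0.5850 + 0.1050) / 0.45825 = 1.05 / 0.45825 ≈ 2.291.

m_F = 2.291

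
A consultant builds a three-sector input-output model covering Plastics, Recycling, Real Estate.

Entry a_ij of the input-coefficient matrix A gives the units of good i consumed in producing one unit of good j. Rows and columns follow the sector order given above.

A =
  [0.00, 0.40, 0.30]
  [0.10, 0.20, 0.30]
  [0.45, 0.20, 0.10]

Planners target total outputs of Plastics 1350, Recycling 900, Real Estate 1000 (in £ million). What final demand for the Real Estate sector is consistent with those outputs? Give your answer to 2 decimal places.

d_3 = 112.50

I − A =
  [   1.00    -0.40    -0.30]
  [  -0.10     0.80    -0.30]
  [  -0.45    -0.20     0.90]
d = (I − A) x:
  d_1 = (+1.00)·1350 + (-0.40)·900 + (-0.30)·1000 = 690.00
  d_2 = (-0.10)·1350 + (+0.80)·900 + (-0.30)·1000 = 285.00
  d_3 = (-0.45)·1350 + (-0.20)·900 + (+0.90)·1000 = 112.50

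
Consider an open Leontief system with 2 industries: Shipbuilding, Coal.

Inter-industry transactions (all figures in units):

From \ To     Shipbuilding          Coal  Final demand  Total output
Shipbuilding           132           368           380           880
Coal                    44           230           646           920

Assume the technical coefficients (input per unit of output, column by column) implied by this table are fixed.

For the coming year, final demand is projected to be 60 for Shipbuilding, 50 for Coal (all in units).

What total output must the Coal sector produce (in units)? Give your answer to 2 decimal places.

x_C = 73.68

Technical coefficients a_ij = z_ij / X_j:
  a_SS = 132/880 = 0.15, a_CS = 44/880 = 0.05
  a_SC = 368/920 = 0.40, a_CC = 230/920 = 0.25
I − A =
  [   0.85    -0.40]
  [  -0.05     0.75]
det(I−A) = (0.85)(0.75) − (-0.40)(-0.05) = 0.6175
adj(I−A) = [[0.75, 0.40], [0.05, 0.85]]
(I − A)⁻¹ = adj(I−A) / det(I−A) ≈
  [   1.2146     0.6478]
  [   0.0810     1.3765]
x = (I − A)⁻¹ d = adj(I−A)·d / det(I−A), with det(I−A) = 0.6175:
  x_S = (0.75·60 + 0.40·50) / 0.6175 = 65.00 / 0.6175 ≈ 105.26
  x_C = (0.05·60 + 0.85·50) / 0.6175 = 45.50 / 0.6175 ≈ 73.68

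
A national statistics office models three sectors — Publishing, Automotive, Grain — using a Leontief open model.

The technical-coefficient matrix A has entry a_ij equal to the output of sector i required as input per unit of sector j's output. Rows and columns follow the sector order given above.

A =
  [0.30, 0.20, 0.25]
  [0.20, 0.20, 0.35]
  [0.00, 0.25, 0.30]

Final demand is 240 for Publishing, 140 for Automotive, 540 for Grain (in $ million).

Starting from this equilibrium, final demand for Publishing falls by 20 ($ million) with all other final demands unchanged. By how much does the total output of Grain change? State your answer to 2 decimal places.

Δx_G = -3.45

I − A =
  [   0.70    -0.20    -0.25]
  [  -0.20     0.80    -0.35]
  [   0.00    -0.25     0.70]
Cofactors of I−A, C_ij = (−1)^(i+j)·(minor ij) (rows/columns in the sector order above):
  C_11 = (0.80)(0.70) − (-0.35)(-0.25) = 0.4725
  C_12 = −[(-0.20)(0.70) − (-0.35)(0.00)] = 0.1400
  C_13 = (-0.20)(-0.25) − (0.80)(0.00) = 0.0500
  C_21 = −[(-0.20)(0.70) − (-0.25)(-0.25)] = 0.2025
  C_22 = (0.70)(0.70) − (-0.25)(0.00) = 0.4900
  C_23 = −[(0.70)(-0.25) − (-0.20)(0.00)] = 0.1750
  C_31 = (-0.20)(-0.35) − (-0.25)(0.80) = 0.2700
  C_32 = −[(0.70)(-0.35) − (-0.25)(-0.20)] = 0.2950
  C_33 = (0.70)(0.80) − (-0.20)(-0.20) = 0.5200
det(I−A) = Σ_j (I−A)_1j·C_1j = (0.70)(0.4725) + (-0.20)(0.1400) + (-0.25)(0.0500) = 0.29025
adj(I−A) = Cᵀ =
  [ 0.4725   0.2025   0.2700]
  [ 0.1400   0.4900   0.2950]
  [ 0.0500   0.1750   0.5200]
(I − A)⁻¹ = adj(I−A) / det(I−A) ≈
  [   1.6279     0.6977     0.9302]
  [   0.4823     1.6882     1.0164]
  [   0.1723     0.6029     1.7916]
Δx = (I − A)⁻¹ Δd with Δd having -20 in the Publishing component and 0 elsewhere.
So Δx_G = L_GP · (-20), where L_GP = adj(I−A)_GP / det(I−A) = 0.0500 / 0.29025.
Δx_G = 0.0500 × (-20) / 0.29025 = -1.00 / 0.29025 ≈ -3.45.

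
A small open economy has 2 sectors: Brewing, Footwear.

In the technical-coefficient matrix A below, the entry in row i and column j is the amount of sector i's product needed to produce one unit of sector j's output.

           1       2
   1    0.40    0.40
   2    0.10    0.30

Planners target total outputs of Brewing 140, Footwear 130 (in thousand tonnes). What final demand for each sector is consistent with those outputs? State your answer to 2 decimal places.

I − A =
  [   0.60    -0.40]
  [  -0.10     0.70]
d = (I − A) x:
  d_1 = (+0.60)·140 + (-0.40)·130 = 32.00
  d_2 = (-0.10)·140 + (+0.70)·130 = 77.00

d_1 = 32.00, d_2 = 77.00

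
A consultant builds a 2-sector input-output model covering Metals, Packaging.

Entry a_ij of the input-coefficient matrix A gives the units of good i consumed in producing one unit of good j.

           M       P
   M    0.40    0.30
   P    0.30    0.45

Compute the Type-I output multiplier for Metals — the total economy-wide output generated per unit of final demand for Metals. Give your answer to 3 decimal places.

m_M = 3.542

I − A =
  [   0.60    -0.30]
  [  -0.30     0.55]
det(I−A) = (0.60)(0.55) − (-0.30)(-0.30) = 0.2400
adj(I−A) = [[0.55, 0.30], [0.30, 0.60]]
(I − A)⁻¹ = adj(I−A) / det(I−A) ≈
  [   2.2917     1.2500]
  [   1.2500     2.5000]
The output multiplier for sector j is the column-j sum of the Leontief inverse (I − A)⁻¹ = adj(I−A) / det(I−A).
Column M of adj(I−A): (0.55, 0.30); det(I−A) = 0.2400.
m_M = (0.55 + 0.30) / 0.2400 = 0.85 / 0.2400 ≈ 3.542.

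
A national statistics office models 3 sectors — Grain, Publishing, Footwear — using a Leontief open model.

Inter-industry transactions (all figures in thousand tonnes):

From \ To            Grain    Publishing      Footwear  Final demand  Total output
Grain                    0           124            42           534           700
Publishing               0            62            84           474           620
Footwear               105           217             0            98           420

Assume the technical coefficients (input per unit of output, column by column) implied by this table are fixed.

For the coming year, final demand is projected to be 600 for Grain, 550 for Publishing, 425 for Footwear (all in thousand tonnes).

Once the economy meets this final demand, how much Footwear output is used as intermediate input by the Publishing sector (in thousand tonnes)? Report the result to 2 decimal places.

Technical coefficients a_ij = z_ij / X_j:
  a_11 = 0/700 = 0.00, a_21 = 0/700 = 0.00, a_31 = 105/700 = 0.15
  a_12 = 124/620 = 0.20, a_22 = 62/620 = 0.10, a_32 = 217/620 = 0.35
  a_13 = 42/420 = 0.10, a_23 = 84/420 = 0.20, a_33 = 0/420 = 0.00
I − A =
  [   1.00    -0.20    -0.10]
  [   0.00     0.90    -0.20]
  [  -0.15    -0.35     1.00]
Cofactors of I−A, C_ij = (−1)^(i+j)·(minor ij) (rows/columns in the sector order above):
  C_11 = (0.90)(1.00) − (-0.20)(-0.35) = 0.8300
  C_12 = −[(0.00)(1.00) − (-0.20)(-0.15)] = 0.0300
  C_13 = (0.00)(-0.35) − (0.90)(-0.15) = 0.1350
  C_21 = −[(-0.20)(1.00) − (-0.10)(-0.35)] = 0.2350
  C_22 = (1.00)(1.00) − (-0.10)(-0.15) = 0.9850
  C_23 = −[(1.00)(-0.35) − (-0.20)(-0.15)] = 0.3800
  C_31 = (-0.20)(-0.20) − (-0.10)(0.90) = 0.1300
  C_32 = −[(1.00)(-0.20) − (-0.10)(0.00)] = 0.2000
  C_33 = (1.00)(0.90) − (-0.20)(0.00) = 0.9000
det(I−A) = Σ_j (I−A)_1j·C_1j = (1.00)(0.8300) + (-0.20)(0.0300) + (-0.10)(0.1350) = 0.8105
adj(I−A) = Cᵀ =
  [ 0.8300   0.2350   0.1300]
  [ 0.0300   0.9850   0.2000]
  [ 0.1350   0.3800   0.9000]
(I − A)⁻¹ = adj(I−A) / det(I−A) ≈
  [   1.0241     0.2899     0.1604]
  [   0.0370     1.2153     0.2468]
  [   0.1666     0.4688     1.1104]
First solve x = (I − A)⁻¹ d = adj(I−A)·d / det(I−A); in particular x_2 = (0.0300·600 + 0.9850·550 + 0.2000·425) / 0.8105 = 644.75 / 0.8105 ≈ 795.4966.
Intermediate flow from 3 to 2: z_32 = a_32 · x_2 = 0.35 × 644.75 / 0.8105 = 225.6625 / 0.8105 ≈ 278.42.

z_32 = 278.42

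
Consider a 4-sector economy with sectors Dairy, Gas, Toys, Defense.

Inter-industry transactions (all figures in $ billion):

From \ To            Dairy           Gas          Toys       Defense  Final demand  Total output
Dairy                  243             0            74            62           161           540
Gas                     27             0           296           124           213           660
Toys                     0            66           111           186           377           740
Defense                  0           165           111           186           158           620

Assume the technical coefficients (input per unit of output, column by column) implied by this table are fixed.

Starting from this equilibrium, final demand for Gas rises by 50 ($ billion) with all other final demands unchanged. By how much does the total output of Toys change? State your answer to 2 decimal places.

Technical coefficients a_ij = z_ij / X_j:
  a_11 = 243/540 = 0.45, a_21 = 27/540 = 0.05, a_31 = 0/540 = 0.00, a_41 = 0/540 = 0.00
  a_12 = 0/660 = 0.00, a_22 = 0/660 = 0.00, a_32 = 66/660 = 0.10, a_42 = 165/660 = 0.25
  a_13 = 74/740 = 0.10, a_23 = 296/740 = 0.40, a_33 = 111/740 = 0.15, a_43 = 111/740 = 0.15
  a_14 = 62/620 = 0.10, a_24 = 124/620 = 0.20, a_34 = 186/620 = 0.30, a_44 = 186/620 = 0.30
I − A =
  [   0.55     0.00    -0.10    -0.10]
  [  -0.05     1.00    -0.40    -0.20]
  [   0.00    -0.10     0.85    -0.30]
  [   0.00    -0.25    -0.15     0.70]
Compute the cofactors C_ij = (−1)^(i+j)·(3×3 minor ij) of I−A; the adjugate is their transpose:
adj(I−A) = Cᵀ =
  [ 0.446500   0.037250   0.090000   0.113000]
  [ 0.027500   0.302500   0.174750   0.165250]
  [ 0.007250   0.079750   0.356250   0.176500]
  [ 0.011375   0.125125   0.138750   0.445000]
det(I−A) = Σ_j (I−A)_1j·C_1j = (0.55)(0.446500) + (0.00)(0.027500) + (-0.10)(0.007250) + (-0.10)(0.011375) = 0.2437125
(I − A)⁻¹ = adj(I−A) / det(I−A) ≈
  [   1.8321     0.1528     0.3693     0.4637]
  [   0.1128     1.2412     0.7170     0.6781]
  [   0.0297     0.3272     1.4618     0.7242]
  [   0.0467     0.5134     0.5693     1.8259]
Δx = (I − A)⁻¹ Δd with Δd having +50 in the Gas component and 0 elsewhere.
So Δx_3 = L_32 · (+50), where L_32 = adj(I−A)_32 / det(I−A) = 0.079750 / 0.2437125.
Δx_3 = 0.079750 × (+50) / 0.2437125 = 3.9875 / 0.2437125 ≈ 16.36.

Δx_3 = 16.36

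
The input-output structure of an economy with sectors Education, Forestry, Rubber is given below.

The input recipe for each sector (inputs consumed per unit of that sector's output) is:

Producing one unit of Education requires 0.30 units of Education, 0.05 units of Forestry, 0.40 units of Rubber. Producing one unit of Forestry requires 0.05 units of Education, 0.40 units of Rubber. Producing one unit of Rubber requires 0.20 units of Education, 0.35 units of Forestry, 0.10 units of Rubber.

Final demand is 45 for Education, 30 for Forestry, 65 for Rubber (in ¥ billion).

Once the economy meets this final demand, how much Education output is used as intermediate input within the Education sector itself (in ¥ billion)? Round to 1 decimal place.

z_11 = 35.6

I − A =
  [   0.70    -0.05    -0.20]
  [  -0.05     1.00    -0.35]
  [  -0.40    -0.40     0.90]
Cofactors of I−A, C_ij = (−1)^(i+j)·(minor ij) (rows/columns in the sector order above):
  C_11 = (1.00)(0.90) − (-0.35)(-0.40) = 0.7600
  C_12 = −[(-0.05)(0.90) − (-0.35)(-0.40)] = 0.1850
  C_13 = (-0.05)(-0.40) − (1.00)(-0.40) = 0.4200
  C_21 = −[(-0.05)(0.90) − (-0.20)(-0.40)] = 0.1250
  C_22 = (0.70)(0.90) − (-0.20)(-0.40) = 0.5500
  C_23 = −[(0.70)(-0.40) − (-0.05)(-0.40)] = 0.3000
  C_31 = (-0.05)(-0.35) − (-0.20)(1.00) = 0.2175
  C_32 = −[(0.70)(-0.35) − (-0.20)(-0.05)] = 0.2550
  C_33 = (0.70)(1.00) − (-0.05)(-0.05) = 0.6975
det(I−A) = Σ_j (I−A)_1j·C_1j = (0.70)(0.7600) + (-0.05)(0.1850) + (-0.20)(0.4200) = 0.43875
adj(I−A) = Cᵀ =
  [ 0.7600   0.1250   0.2175]
  [ 0.1850   0.5500   0.2550]
  [ 0.4200   0.3000   0.6975]
(I − A)⁻¹ = adj(I−A) / det(I−A) ≈
  [   1.7322     0.2849     0.4957]
  [   0.4217     1.2536     0.5812]
  [   0.9573     0.6838     1.5897]
First solve x = (I − A)⁻¹ d = adj(I−A)·d / det(I−A); in particular x_1 = (0.7600·45 + 0.1250·30 + 0.2175·65) / 0.43875 = 52.0875 / 0.43875 ≈ 118.718.
Intermediate flow from 1 to 1: z_11 = a_11 · x_1 = 0.30 × 52.0875 / 0.43875 = 15.62625 / 0.43875 ≈ 35.6.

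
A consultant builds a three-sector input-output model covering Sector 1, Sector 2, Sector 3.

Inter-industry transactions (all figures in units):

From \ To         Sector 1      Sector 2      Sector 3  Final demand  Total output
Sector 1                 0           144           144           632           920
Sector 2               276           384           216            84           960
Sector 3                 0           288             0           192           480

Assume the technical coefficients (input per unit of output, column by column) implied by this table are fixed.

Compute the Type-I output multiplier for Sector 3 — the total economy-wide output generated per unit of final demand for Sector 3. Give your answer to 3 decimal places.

m_3 = 3.416

Technical coefficients a_ij = z_ij / X_j:
  a_11 = 0/920 = 0.00, a_21 = 276/920 = 0.30, a_31 = 0/920 = 0.00
  a_12 = 144/960 = 0.15, a_22 = 384/960 = 0.40, a_32 = 288/960 = 0.30
  a_13 = 144/480 = 0.30, a_23 = 216/480 = 0.45, a_33 = 0/480 = 0.00
I − A =
  [   1.00    -0.15    -0.30]
  [  -0.30     0.60    -0.45]
  [   0.00    -0.30     1.00]
Cofactors of I−A, C_ij = (−1)^(i+j)·(minor ij) (rows/columns in the sector order above):
  C_11 = (0.60)(1.00) − (-0.45)(-0.30) = 0.4650
  C_12 = −[(-0.30)(1.00) − (-0.45)(0.00)] = 0.3000
  C_13 = (-0.30)(-0.30) − (0.60)(0.00) = 0.0900
  C_21 = −[(-0.15)(1.00) − (-0.30)(-0.30)] = 0.2400
  C_22 = (1.00)(1.00) − (-0.30)(0.00) = 1.0000
  C_23 = −[(1.00)(-0.30) − (-0.15)(0.00)] = 0.3000
  C_31 = (-0.15)(-0.45) − (-0.30)(0.60) = 0.2475
  C_32 = −[(1.00)(-0.45) − (-0.30)(-0.30)] = 0.5400
  C_33 = (1.00)(0.60) − (-0.15)(-0.30) = 0.5550
det(I−A) = Σ_j (I−A)_1j·C_1j = (1.00)(0.4650) + (-0.15)(0.3000) + (-0.30)(0.0900) = 0.3930
adj(I−A) = Cᵀ =
  [ 0.4650   0.2400   0.2475]
  [ 0.3000   1.0000   0.5400]
  [ 0.0900   0.3000   0.5550]
(I − A)⁻¹ = adj(I−A) / det(I−A) ≈
  [   1.1832     0.6107     0.6298]
  [   0.7634     2.5445     1.3740]
  [   0.2290     0.7634     1.4122]
The output multiplier for sector j is the column-j sum of the Leontief inverse (I − A)⁻¹ = adj(I−A) / det(I−A).
Column 3 of adj(I−A): (0.2475, 0.5400, 0.5550); det(I−A) = 0.3930.
m_3 = (0.2475 + 0.5400 + 0.5550) / 0.3930 = 1.3425 / 0.3930 ≈ 3.416.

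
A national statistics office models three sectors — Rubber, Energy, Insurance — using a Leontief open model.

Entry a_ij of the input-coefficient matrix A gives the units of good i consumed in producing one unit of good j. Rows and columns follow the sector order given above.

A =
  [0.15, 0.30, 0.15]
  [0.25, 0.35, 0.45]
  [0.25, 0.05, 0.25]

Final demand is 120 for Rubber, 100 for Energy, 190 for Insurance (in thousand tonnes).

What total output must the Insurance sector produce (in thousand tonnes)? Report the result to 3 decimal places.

x_I = 442.563

I − A =
  [   0.85    -0.30    -0.15]
  [  -0.25     0.65    -0.45]
  [  -0.25    -0.05     0.75]
Cofactors of I−A, C_ij = (−1)^(i+j)·(minor ij) (rows/columns in the sector order above):
  C_11 = (0.65)(0.75) − (-0.45)(-0.05) = 0.4650
  C_12 = −[(-0.25)(0.75) − (-0.45)(-0.25)] = 0.3000
  C_13 = (-0.25)(-0.05) − (0.65)(-0.25) = 0.1750
  C_21 = −[(-0.30)(0.75) − (-0.15)(-0.05)] = 0.2325
  C_22 = (0.85)(0.75) − (-0.15)(-0.25) = 0.6000
  C_23 = −[(0.85)(-0.05) − (-0.30)(-0.25)] = 0.1175
  C_31 = (-0.30)(-0.45) − (-0.15)(0.65) = 0.2325
  C_32 = −[(0.85)(-0.45) − (-0.15)(-0.25)] = 0.4200
  C_33 = (0.85)(0.65) − (-0.30)(-0.25) = 0.4775
det(I−A) = Σ_j (I−A)_1j·C_1j = (0.85)(0.4650) + (-0.30)(0.3000) + (-0.15)(0.1750) = 0.2790
adj(I−A) = Cᵀ =
  [ 0.4650   0.2325   0.2325]
  [ 0.3000   0.6000   0.4200]
  [ 0.1750   0.1175   0.4775]
(I − A)⁻¹ = adj(I−A) / det(I−A) ≈
  [   1.6667     0.8333     0.8333]
  [   1.0753     2.1505     1.5054]
  [   0.6272     0.4211     1.7115]
x = (I − A)⁻¹ d = adj(I−A)·d / det(I−A), with det(I−A) = 0.2790:
  x_R = (0.4650·120 + 0.2325·100 + 0.2325·190) / 0.2790 = 123.225 / 0.2790 ≈ 441.667
  x_E = (0.3000·120 + 0.6000·100 + 0.4200·190) / 0.2790 = 175.80 / 0.2790 ≈ 630.108
  x_I = (0.1750·120 + 0.1175·100 + 0.4775·190) / 0.2790 = 123.475 / 0.2790 ≈ 442.563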